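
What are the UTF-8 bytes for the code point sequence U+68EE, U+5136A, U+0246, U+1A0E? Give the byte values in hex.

U+68EE: 3-byte form → E6 A3 AE.
U+5136A: 4-byte form → F1 91 8D AA.
U+0246: 2-byte form → C9 86.
U+1A0E: 3-byte form → E1 A8 8E.
Concatenated (12 bytes): E6 A3 AE F1 91 8D AA C9 86 E1 A8 8E.

E6 A3 AE F1 91 8D AA C9 86 E1 A8 8E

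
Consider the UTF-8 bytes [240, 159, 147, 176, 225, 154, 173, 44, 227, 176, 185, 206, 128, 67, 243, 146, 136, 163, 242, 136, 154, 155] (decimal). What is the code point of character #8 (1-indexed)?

U+8869B

Offset 0: leading byte 0xF0 = 11110000 → 4-byte char #1 = F0 9F 93 B0.
Offset 4: leading byte 0xE1 = 11100001 → 3-byte char #2 = E1 9A AD.
Offset 7: leading byte 0x2C = 00101100 → 1-byte char #3 = 2C.
Offset 8: leading byte 0xE3 = 11100011 → 3-byte char #4 = E3 B0 B9.
Offset 11: leading byte 0xCE = 11001110 → 2-byte char #5 = CE 80.
Offset 13: leading byte 0x43 = 01000011 → 1-byte char #6 = 43.
Offset 14: leading byte 0xF3 = 11110011 → 4-byte char #7 = F3 92 88 A3.
Offset 18: leading byte 0xF2 = 11110010 → 4-byte char #8 = F2 88 9A 9B.
Leading byte 0xF2 = 11110010 matches 11110xxx → 4-byte sequence.
Byte 1: 0xF2 = 11110010, payload 010 (3 bits).
Byte 2: 0x88 = 10001000 (10xxxxxx ✓), payload 001000.
Byte 3: 0x9A = 10011010 (10xxxxxx ✓), payload 011010.
Byte 4: 0x9B = 10011011 (10xxxxxx ✓), payload 011011.
Concatenate: 010001000011010011011 = 0x8869B (21 bits → U+8869B).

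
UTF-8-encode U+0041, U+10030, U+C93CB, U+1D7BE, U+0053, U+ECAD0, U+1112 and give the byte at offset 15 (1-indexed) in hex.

0xF3

1-indexed offset 15 is 0-indexed offset 14.
U+0041 → 1-byte form 41 at offsets 0–0.
U+10030 → 4-byte form F0 90 80 B0 at offsets 1–4.
U+C93CB → 4-byte form F3 89 8F 8B at offsets 5–8.
U+1D7BE → 4-byte form F0 9D 9E BE at offsets 9–12.
U+0053 → 1-byte form 53 at offsets 13–13.
U+ECAD0 → 4-byte form F3 AC AB 90 at offsets 14–17.
Offset 14 falls in char 6's range; it's byte 1 of F3 AC AB 90 = 0xF3.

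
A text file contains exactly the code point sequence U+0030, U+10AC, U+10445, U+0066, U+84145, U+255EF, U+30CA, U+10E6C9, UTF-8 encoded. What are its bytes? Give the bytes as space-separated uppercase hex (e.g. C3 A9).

U+0030: 1-byte form → 30.
U+10AC: 3-byte form → E1 82 AC.
U+10445: 4-byte form → F0 90 91 85.
U+0066: 1-byte form → 66.
U+84145: 4-byte form → F2 84 85 85.
U+255EF: 4-byte form → F0 A5 97 AF.
U+30CA: 3-byte form → E3 83 8A.
U+10E6C9: 4-byte form → F4 8E 9B 89.
Concatenated (24 bytes): 30 E1 82 AC F0 90 91 85 66 F2 84 85 85 F0 A5 97 AF E3 83 8A F4 8E 9B 89.

30 E1 82 AC F0 90 91 85 66 F2 84 85 85 F0 A5 97 AF E3 83 8A F4 8E 9B 89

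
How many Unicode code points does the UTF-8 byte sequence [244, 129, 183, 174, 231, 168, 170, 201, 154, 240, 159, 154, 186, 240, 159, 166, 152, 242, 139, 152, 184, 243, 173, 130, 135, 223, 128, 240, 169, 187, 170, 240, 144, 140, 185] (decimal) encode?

10

Byte at offset 0: 0xF4 = 11110100 → 4-byte char (#1). Advance 4.
Byte at offset 4: 0xE7 = 11100111 → 3-byte char (#2). Advance 3.
Byte at offset 7: 0xC9 = 11001001 → 2-byte char (#3). Advance 2.
Byte at offset 9: 0xF0 = 11110000 → 4-byte char (#4). Advance 4.
Byte at offset 13: 0xF0 = 11110000 → 4-byte char (#5). Advance 4.
Byte at offset 17: 0xF2 = 11110010 → 4-byte char (#6). Advance 4.
Byte at offset 21: 0xF3 = 11110011 → 4-byte char (#7). Advance 4.
Byte at offset 25: 0xDF = 11011111 → 2-byte char (#8). Advance 2.
Byte at offset 27: 0xF0 = 11110000 → 4-byte char (#9). Advance 4.
Byte at offset 31: 0xF0 = 11110000 → 4-byte char (#10). Advance 4.
Reached end at offset 35 after 10 code points.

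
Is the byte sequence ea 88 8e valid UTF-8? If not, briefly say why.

Leading byte 0xEA = 11101010 → 3-byte form.
Continuation bytes 0x88=10001000, 0x8E=10001110 all match 10xxxxxx.
Decoded value 0xA20E is ≥ 0x800 (shortest form) and not a surrogate.

valid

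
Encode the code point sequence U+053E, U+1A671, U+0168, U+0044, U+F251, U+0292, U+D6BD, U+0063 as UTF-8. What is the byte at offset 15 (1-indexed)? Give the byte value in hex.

0xED

1-indexed offset 15 is 0-indexed offset 14.
U+053E → 2-byte form D4 BE at offsets 0–1.
U+1A671 → 4-byte form F0 9A 99 B1 at offsets 2–5.
U+0168 → 2-byte form C5 A8 at offsets 6–7.
U+0044 → 1-byte form 44 at offsets 8–8.
U+F251 → 3-byte form EF 89 91 at offsets 9–11.
U+0292 → 2-byte form CA 92 at offsets 12–13.
U+D6BD → 3-byte form ED 9A BD at offsets 14–16.
Offset 14 falls in char 7's range; it's byte 1 of ED 9A BD = 0xED.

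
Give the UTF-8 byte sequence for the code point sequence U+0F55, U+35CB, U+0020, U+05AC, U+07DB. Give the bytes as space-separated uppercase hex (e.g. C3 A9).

E0 BD 95 E3 97 8B 20 D6 AC DF 9B

U+0F55: 3-byte form → E0 BD 95.
U+35CB: 3-byte form → E3 97 8B.
U+0020: 1-byte form → 20.
U+05AC: 2-byte form → D6 AC.
U+07DB: 2-byte form → DF 9B.
Concatenated (11 bytes): E0 BD 95 E3 97 8B 20 D6 AC DF 9B.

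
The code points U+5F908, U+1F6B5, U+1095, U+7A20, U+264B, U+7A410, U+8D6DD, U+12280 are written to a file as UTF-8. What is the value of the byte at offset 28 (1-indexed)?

1-indexed offset 28 is 0-indexed offset 27.
U+5F908 → 4-byte form F1 9F A4 88 at offsets 0–3.
U+1F6B5 → 4-byte form F0 9F 9A B5 at offsets 4–7.
U+1095 → 3-byte form E1 82 95 at offsets 8–10.
U+7A20 → 3-byte form E7 A8 A0 at offsets 11–13.
U+264B → 3-byte form E2 99 8B at offsets 14–16.
U+7A410 → 4-byte form F1 BA 90 90 at offsets 17–20.
U+8D6DD → 4-byte form F2 8D 9B 9D at offsets 21–24.
U+12280 → 4-byte form F0 92 8A 80 at offsets 25–28.
Offset 27 falls in char 8's range; it's byte 3 of F0 92 8A 80 = 0x8A.

0x8A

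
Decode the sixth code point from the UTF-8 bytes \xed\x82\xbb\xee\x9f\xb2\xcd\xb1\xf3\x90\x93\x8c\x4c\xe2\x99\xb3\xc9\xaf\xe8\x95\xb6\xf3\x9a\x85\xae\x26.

Offset 0: leading byte 0xED = 11101101 → 3-byte char #1 = ED 82 BB.
Offset 3: leading byte 0xEE = 11101110 → 3-byte char #2 = EE 9F B2.
Offset 6: leading byte 0xCD = 11001101 → 2-byte char #3 = CD B1.
Offset 8: leading byte 0xF3 = 11110011 → 4-byte char #4 = F3 90 93 8C.
Offset 12: leading byte 0x4C = 01001100 → 1-byte char #5 = 4C.
Offset 13: leading byte 0xE2 = 11100010 → 3-byte char #6 = E2 99 B3.
Leading byte 0xE2 = 11100010 matches 1110xxxx → 3-byte sequence.
Byte 1: 0xE2 = 11100010, payload 0010 (4 bits).
Byte 2: 0x99 = 10011001 (10xxxxxx ✓), payload 011001.
Byte 3: 0xB3 = 10110011 (10xxxxxx ✓), payload 110011.
Concatenate: 0010011001110011 = 0x2673 (16 bits → U+2673).

U+2673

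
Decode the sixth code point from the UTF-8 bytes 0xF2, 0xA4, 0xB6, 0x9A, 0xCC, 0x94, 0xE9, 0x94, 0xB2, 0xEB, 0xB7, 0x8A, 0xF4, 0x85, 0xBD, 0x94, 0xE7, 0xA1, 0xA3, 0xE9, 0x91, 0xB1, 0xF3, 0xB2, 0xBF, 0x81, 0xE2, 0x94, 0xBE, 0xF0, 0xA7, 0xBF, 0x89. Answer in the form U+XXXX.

U+7863

Offset 0: leading byte 0xF2 = 11110010 → 4-byte char #1 = F2 A4 B6 9A.
Offset 4: leading byte 0xCC = 11001100 → 2-byte char #2 = CC 94.
Offset 6: leading byte 0xE9 = 11101001 → 3-byte char #3 = E9 94 B2.
Offset 9: leading byte 0xEB = 11101011 → 3-byte char #4 = EB B7 8A.
Offset 12: leading byte 0xF4 = 11110100 → 4-byte char #5 = F4 85 BD 94.
Offset 16: leading byte 0xE7 = 11100111 → 3-byte char #6 = E7 A1 A3.
Leading byte 0xE7 = 11100111 matches 1110xxxx → 3-byte sequence.
Byte 1: 0xE7 = 11100111, payload 0111 (4 bits).
Byte 2: 0xA1 = 10100001 (10xxxxxx ✓), payload 100001.
Byte 3: 0xA3 = 10100011 (10xxxxxx ✓), payload 100011.
Concatenate: 0111100001100011 = 0x7863 (16 bits → U+7863).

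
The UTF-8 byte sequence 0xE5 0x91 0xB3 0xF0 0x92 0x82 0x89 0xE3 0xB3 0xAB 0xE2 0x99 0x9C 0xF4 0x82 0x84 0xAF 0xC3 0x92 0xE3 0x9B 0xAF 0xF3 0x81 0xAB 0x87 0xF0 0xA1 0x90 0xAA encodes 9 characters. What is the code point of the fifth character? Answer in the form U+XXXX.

U+10212F

Offset 0: leading byte 0xE5 = 11100101 → 3-byte char #1 = E5 91 B3.
Offset 3: leading byte 0xF0 = 11110000 → 4-byte char #2 = F0 92 82 89.
Offset 7: leading byte 0xE3 = 11100011 → 3-byte char #3 = E3 B3 AB.
Offset 10: leading byte 0xE2 = 11100010 → 3-byte char #4 = E2 99 9C.
Offset 13: leading byte 0xF4 = 11110100 → 4-byte char #5 = F4 82 84 AF.
Leading byte 0xF4 = 11110100 matches 11110xxx → 4-byte sequence.
Byte 1: 0xF4 = 11110100, payload 100 (3 bits).
Byte 2: 0x82 = 10000010 (10xxxxxx ✓), payload 000010.
Byte 3: 0x84 = 10000100 (10xxxxxx ✓), payload 000100.
Byte 4: 0xAF = 10101111 (10xxxxxx ✓), payload 101111.
Concatenate: 100000010000100101111 = 0x10212F (21 bits → U+10212F).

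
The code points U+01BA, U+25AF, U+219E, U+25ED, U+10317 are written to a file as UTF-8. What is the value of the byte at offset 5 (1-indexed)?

1-indexed offset 5 is 0-indexed offset 4.
U+01BA → 2-byte form C6 BA at offsets 0–1.
U+25AF → 3-byte form E2 96 AF at offsets 2–4.
Offset 4 falls in char 2's range; it's byte 3 of E2 96 AF = 0xAF.

0xAF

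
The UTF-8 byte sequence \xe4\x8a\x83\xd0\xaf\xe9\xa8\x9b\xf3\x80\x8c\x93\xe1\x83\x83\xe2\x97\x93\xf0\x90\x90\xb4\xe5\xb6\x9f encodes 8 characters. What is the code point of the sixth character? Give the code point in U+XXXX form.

U+25D3

Offset 0: leading byte 0xE4 = 11100100 → 3-byte char #1 = E4 8A 83.
Offset 3: leading byte 0xD0 = 11010000 → 2-byte char #2 = D0 AF.
Offset 5: leading byte 0xE9 = 11101001 → 3-byte char #3 = E9 A8 9B.
Offset 8: leading byte 0xF3 = 11110011 → 4-byte char #4 = F3 80 8C 93.
Offset 12: leading byte 0xE1 = 11100001 → 3-byte char #5 = E1 83 83.
Offset 15: leading byte 0xE2 = 11100010 → 3-byte char #6 = E2 97 93.
Leading byte 0xE2 = 11100010 matches 1110xxxx → 3-byte sequence.
Byte 1: 0xE2 = 11100010, payload 0010 (4 bits).
Byte 2: 0x97 = 10010111 (10xxxxxx ✓), payload 010111.
Byte 3: 0x93 = 10010011 (10xxxxxx ✓), payload 010011.
Concatenate: 0010010111010011 = 0x25D3 (16 bits → U+25D3).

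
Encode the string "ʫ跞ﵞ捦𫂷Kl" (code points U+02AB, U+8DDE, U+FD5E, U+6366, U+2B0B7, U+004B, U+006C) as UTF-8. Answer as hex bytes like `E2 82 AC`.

U+02AB: 2-byte form → CA AB.
U+8DDE: 3-byte form → E8 B7 9E.
U+FD5E: 3-byte form → EF B5 9E.
U+6366: 3-byte form → E6 8D A6.
U+2B0B7: 4-byte form → F0 AB 82 B7.
U+004B: 1-byte form → 4B.
U+006C: 1-byte form → 6C.
Concatenated (17 bytes): CA AB E8 B7 9E EF B5 9E E6 8D A6 F0 AB 82 B7 4B 6C.

CA AB E8 B7 9E EF B5 9E E6 8D A6 F0 AB 82 B7 4B 6C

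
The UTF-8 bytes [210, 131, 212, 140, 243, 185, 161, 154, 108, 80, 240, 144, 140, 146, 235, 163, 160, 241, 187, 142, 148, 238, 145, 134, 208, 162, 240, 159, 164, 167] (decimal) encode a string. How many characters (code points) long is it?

Byte at offset 0: 0xD2 = 11010010 → 2-byte char (#1). Advance 2.
Byte at offset 2: 0xD4 = 11010100 → 2-byte char (#2). Advance 2.
Byte at offset 4: 0xF3 = 11110011 → 4-byte char (#3). Advance 4.
Byte at offset 8: 0x6C = 01101100 → 1-byte char (#4). Advance 1.
Byte at offset 9: 0x50 = 01010000 → 1-byte char (#5). Advance 1.
Byte at offset 10: 0xF0 = 11110000 → 4-byte char (#6). Advance 4.
Byte at offset 14: 0xEB = 11101011 → 3-byte char (#7). Advance 3.
Byte at offset 17: 0xF1 = 11110001 → 4-byte char (#8). Advance 4.
Byte at offset 21: 0xEE = 11101110 → 3-byte char (#9). Advance 3.
Byte at offset 24: 0xD0 = 11010000 → 2-byte char (#10). Advance 2.
Byte at offset 26: 0xF0 = 11110000 → 4-byte char (#11). Advance 4.
Reached end at offset 30 after 11 code points.

11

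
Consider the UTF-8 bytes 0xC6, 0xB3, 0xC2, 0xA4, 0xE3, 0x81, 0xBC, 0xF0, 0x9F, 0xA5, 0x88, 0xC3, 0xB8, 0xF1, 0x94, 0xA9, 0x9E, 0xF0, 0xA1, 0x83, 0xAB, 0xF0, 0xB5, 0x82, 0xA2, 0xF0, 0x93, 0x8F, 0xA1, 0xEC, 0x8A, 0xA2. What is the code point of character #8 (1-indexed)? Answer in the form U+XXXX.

Offset 0: leading byte 0xC6 = 11000110 → 2-byte char #1 = C6 B3.
Offset 2: leading byte 0xC2 = 11000010 → 2-byte char #2 = C2 A4.
Offset 4: leading byte 0xE3 = 11100011 → 3-byte char #3 = E3 81 BC.
Offset 7: leading byte 0xF0 = 11110000 → 4-byte char #4 = F0 9F A5 88.
Offset 11: leading byte 0xC3 = 11000011 → 2-byte char #5 = C3 B8.
Offset 13: leading byte 0xF1 = 11110001 → 4-byte char #6 = F1 94 A9 9E.
Offset 17: leading byte 0xF0 = 11110000 → 4-byte char #7 = F0 A1 83 AB.
Offset 21: leading byte 0xF0 = 11110000 → 4-byte char #8 = F0 B5 82 A2.
Leading byte 0xF0 = 11110000 matches 11110xxx → 4-byte sequence.
Byte 1: 0xF0 = 11110000, payload 000 (3 bits).
Byte 2: 0xB5 = 10110101 (10xxxxxx ✓), payload 110101.
Byte 3: 0x82 = 10000010 (10xxxxxx ✓), payload 000010.
Byte 4: 0xA2 = 10100010 (10xxxxxx ✓), payload 100010.
Concatenate: 000110101000010100010 = 0x350A2 (21 bits → U+350A2).

U+350A2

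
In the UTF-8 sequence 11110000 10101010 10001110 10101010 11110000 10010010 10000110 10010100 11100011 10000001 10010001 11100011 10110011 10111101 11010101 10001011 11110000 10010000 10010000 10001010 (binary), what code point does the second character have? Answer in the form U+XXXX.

U+12194

Offset 0: leading byte 0xF0 = 11110000 → 4-byte char #1 = F0 AA 8E AA.
Offset 4: leading byte 0xF0 = 11110000 → 4-byte char #2 = F0 92 86 94.
Leading byte 0xF0 = 11110000 matches 11110xxx → 4-byte sequence.
Byte 1: 0xF0 = 11110000, payload 000 (3 bits).
Byte 2: 0x92 = 10010010 (10xxxxxx ✓), payload 010010.
Byte 3: 0x86 = 10000110 (10xxxxxx ✓), payload 000110.
Byte 4: 0x94 = 10010100 (10xxxxxx ✓), payload 010100.
Concatenate: 000010010000110010100 = 0x12194 (21 bits → U+12194).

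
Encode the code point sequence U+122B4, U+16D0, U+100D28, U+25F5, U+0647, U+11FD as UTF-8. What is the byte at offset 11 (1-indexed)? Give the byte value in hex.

0xA8

1-indexed offset 11 is 0-indexed offset 10.
U+122B4 → 4-byte form F0 92 8A B4 at offsets 0–3.
U+16D0 → 3-byte form E1 9B 90 at offsets 4–6.
U+100D28 → 4-byte form F4 80 B4 A8 at offsets 7–10.
Offset 10 falls in char 3's range; it's byte 4 of F4 80 B4 A8 = 0xA8.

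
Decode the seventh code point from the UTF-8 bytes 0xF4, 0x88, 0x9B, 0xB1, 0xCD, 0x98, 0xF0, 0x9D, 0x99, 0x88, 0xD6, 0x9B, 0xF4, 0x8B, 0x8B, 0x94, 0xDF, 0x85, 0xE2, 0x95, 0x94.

U+2554

Offset 0: leading byte 0xF4 = 11110100 → 4-byte char #1 = F4 88 9B B1.
Offset 4: leading byte 0xCD = 11001101 → 2-byte char #2 = CD 98.
Offset 6: leading byte 0xF0 = 11110000 → 4-byte char #3 = F0 9D 99 88.
Offset 10: leading byte 0xD6 = 11010110 → 2-byte char #4 = D6 9B.
Offset 12: leading byte 0xF4 = 11110100 → 4-byte char #5 = F4 8B 8B 94.
Offset 16: leading byte 0xDF = 11011111 → 2-byte char #6 = DF 85.
Offset 18: leading byte 0xE2 = 11100010 → 3-byte char #7 = E2 95 94.
Leading byte 0xE2 = 11100010 matches 1110xxxx → 3-byte sequence.
Byte 1: 0xE2 = 11100010, payload 0010 (4 bits).
Byte 2: 0x95 = 10010101 (10xxxxxx ✓), payload 010101.
Byte 3: 0x94 = 10010100 (10xxxxxx ✓), payload 010100.
Concatenate: 0010010101010100 = 0x2554 (16 bits → U+2554).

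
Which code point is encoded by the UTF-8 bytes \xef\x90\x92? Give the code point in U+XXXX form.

Leading byte 0xEF = 11101111 matches 1110xxxx → 3-byte sequence.
Byte 1: 0xEF = 11101111, payload 1111 (4 bits).
Byte 2: 0x90 = 10010000 (10xxxxxx ✓), payload 010000.
Byte 3: 0x92 = 10010010 (10xxxxxx ✓), payload 010010.
Concatenate: 1111010000010010 = 0xF412 (16 bits → U+F412).

U+F412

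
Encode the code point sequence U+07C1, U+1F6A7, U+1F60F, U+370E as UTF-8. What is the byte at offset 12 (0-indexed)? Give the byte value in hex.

0x8E

U+07C1 → 2-byte form DF 81 at offsets 0–1.
U+1F6A7 → 4-byte form F0 9F 9A A7 at offsets 2–5.
U+1F60F → 4-byte form F0 9F 98 8F at offsets 6–9.
U+370E → 3-byte form E3 9C 8E at offsets 10–12.
Offset 12 falls in char 4's range; it's byte 3 of E3 9C 8E = 0x8E.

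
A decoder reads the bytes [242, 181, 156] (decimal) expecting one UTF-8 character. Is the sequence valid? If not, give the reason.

Leading byte 0xF2 = 11110010 → 4-byte form, but only 3 bytes are present.

invalid (sequence truncated)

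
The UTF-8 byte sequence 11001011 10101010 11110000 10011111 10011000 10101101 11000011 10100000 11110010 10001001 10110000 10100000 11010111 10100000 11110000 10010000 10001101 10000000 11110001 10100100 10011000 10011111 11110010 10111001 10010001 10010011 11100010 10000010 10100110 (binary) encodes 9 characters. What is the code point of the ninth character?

Offset 0: leading byte 0xCB = 11001011 → 2-byte char #1 = CB AA.
Offset 2: leading byte 0xF0 = 11110000 → 4-byte char #2 = F0 9F 98 AD.
Offset 6: leading byte 0xC3 = 11000011 → 2-byte char #3 = C3 A0.
Offset 8: leading byte 0xF2 = 11110010 → 4-byte char #4 = F2 89 B0 A0.
Offset 12: leading byte 0xD7 = 11010111 → 2-byte char #5 = D7 A0.
Offset 14: leading byte 0xF0 = 11110000 → 4-byte char #6 = F0 90 8D 80.
Offset 18: leading byte 0xF1 = 11110001 → 4-byte char #7 = F1 A4 98 9F.
Offset 22: leading byte 0xF2 = 11110010 → 4-byte char #8 = F2 B9 91 93.
Offset 26: leading byte 0xE2 = 11100010 → 3-byte char #9 = E2 82 A6.
Leading byte 0xE2 = 11100010 matches 1110xxxx → 3-byte sequence.
Byte 1: 0xE2 = 11100010, payload 0010 (4 bits).
Byte 2: 0x82 = 10000010 (10xxxxxx ✓), payload 000010.
Byte 3: 0xA6 = 10100110 (10xxxxxx ✓), payload 100110.
Concatenate: 0010000010100110 = 0x20A6 (16 bits → U+20A6).

U+20A6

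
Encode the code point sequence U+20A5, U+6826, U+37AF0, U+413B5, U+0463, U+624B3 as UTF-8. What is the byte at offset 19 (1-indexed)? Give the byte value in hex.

1-indexed offset 19 is 0-indexed offset 18.
U+20A5 → 3-byte form E2 82 A5 at offsets 0–2.
U+6826 → 3-byte form E6 A0 A6 at offsets 3–5.
U+37AF0 → 4-byte form F0 B7 AB B0 at offsets 6–9.
U+413B5 → 4-byte form F1 81 8E B5 at offsets 10–13.
U+0463 → 2-byte form D1 A3 at offsets 14–15.
U+624B3 → 4-byte form F1 A2 92 B3 at offsets 16–19.
Offset 18 falls in char 6's range; it's byte 3 of F1 A2 92 B3 = 0x92.

0x92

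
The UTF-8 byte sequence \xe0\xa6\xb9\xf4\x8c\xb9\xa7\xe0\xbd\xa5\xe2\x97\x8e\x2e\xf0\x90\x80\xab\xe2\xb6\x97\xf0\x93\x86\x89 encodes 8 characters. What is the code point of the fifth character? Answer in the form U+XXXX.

U+002E

Offset 0: leading byte 0xE0 = 11100000 → 3-byte char #1 = E0 A6 B9.
Offset 3: leading byte 0xF4 = 11110100 → 4-byte char #2 = F4 8C B9 A7.
Offset 7: leading byte 0xE0 = 11100000 → 3-byte char #3 = E0 BD A5.
Offset 10: leading byte 0xE2 = 11100010 → 3-byte char #4 = E2 97 8E.
Offset 13: leading byte 0x2E = 00101110 → 1-byte char #5 = 2E.
Leading byte 0x2E = 00101110 matches 0xxxxxxx → 1-byte sequence.
Byte 1: 0x2E = 00101110, payload 0101110 (7 bits).
Concatenate: 0101110 = 0x2E (7 bits → U+002E).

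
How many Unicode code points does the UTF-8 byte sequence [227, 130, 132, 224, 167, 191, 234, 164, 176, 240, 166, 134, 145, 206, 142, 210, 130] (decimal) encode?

6

Byte at offset 0: 0xE3 = 11100011 → 3-byte char (#1). Advance 3.
Byte at offset 3: 0xE0 = 11100000 → 3-byte char (#2). Advance 3.
Byte at offset 6: 0xEA = 11101010 → 3-byte char (#3). Advance 3.
Byte at offset 9: 0xF0 = 11110000 → 4-byte char (#4). Advance 4.
Byte at offset 13: 0xCE = 11001110 → 2-byte char (#5). Advance 2.
Byte at offset 15: 0xD2 = 11010010 → 2-byte char (#6). Advance 2.
Reached end at offset 17 after 6 code points.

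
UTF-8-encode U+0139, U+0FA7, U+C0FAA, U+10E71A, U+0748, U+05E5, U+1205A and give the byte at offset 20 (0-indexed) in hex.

0x9A

U+0139 → 2-byte form C4 B9 at offsets 0–1.
U+0FA7 → 3-byte form E0 BE A7 at offsets 2–4.
U+C0FAA → 4-byte form F3 80 BE AA at offsets 5–8.
U+10E71A → 4-byte form F4 8E 9C 9A at offsets 9–12.
U+0748 → 2-byte form DD 88 at offsets 13–14.
U+05E5 → 2-byte form D7 A5 at offsets 15–16.
U+1205A → 4-byte form F0 92 81 9A at offsets 17–20.
Offset 20 falls in char 7's range; it's byte 4 of F0 92 81 9A = 0x9A.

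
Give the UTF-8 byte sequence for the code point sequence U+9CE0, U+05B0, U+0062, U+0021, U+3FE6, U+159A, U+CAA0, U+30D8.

E9 B3 A0 D6 B0 62 21 E3 BF A6 E1 96 9A EC AA A0 E3 83 98

U+9CE0: 3-byte form → E9 B3 A0.
U+05B0: 2-byte form → D6 B0.
U+0062: 1-byte form → 62.
U+0021: 1-byte form → 21.
U+3FE6: 3-byte form → E3 BF A6.
U+159A: 3-byte form → E1 96 9A.
U+CAA0: 3-byte form → EC AA A0.
U+30D8: 3-byte form → E3 83 98.
Concatenated (19 bytes): E9 B3 A0 D6 B0 62 21 E3 BF A6 E1 96 9A EC AA A0 E3 83 98.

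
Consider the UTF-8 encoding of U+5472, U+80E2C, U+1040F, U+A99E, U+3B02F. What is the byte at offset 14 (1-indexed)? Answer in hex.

0x9E

1-indexed offset 14 is 0-indexed offset 13.
U+5472 → 3-byte form E5 91 B2 at offsets 0–2.
U+80E2C → 4-byte form F2 80 B8 AC at offsets 3–6.
U+1040F → 4-byte form F0 90 90 8F at offsets 7–10.
U+A99E → 3-byte form EA A6 9E at offsets 11–13.
Offset 13 falls in char 4's range; it's byte 3 of EA A6 9E = 0x9E.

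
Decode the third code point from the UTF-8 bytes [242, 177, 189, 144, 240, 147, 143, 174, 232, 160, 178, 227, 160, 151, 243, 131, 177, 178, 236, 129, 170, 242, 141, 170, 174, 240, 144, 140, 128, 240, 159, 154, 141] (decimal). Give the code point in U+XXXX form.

Offset 0: leading byte 0xF2 = 11110010 → 4-byte char #1 = F2 B1 BD 90.
Offset 4: leading byte 0xF0 = 11110000 → 4-byte char #2 = F0 93 8F AE.
Offset 8: leading byte 0xE8 = 11101000 → 3-byte char #3 = E8 A0 B2.
Leading byte 0xE8 = 11101000 matches 1110xxxx → 3-byte sequence.
Byte 1: 0xE8 = 11101000, payload 1000 (4 bits).
Byte 2: 0xA0 = 10100000 (10xxxxxx ✓), payload 100000.
Byte 3: 0xB2 = 10110010 (10xxxxxx ✓), payload 110010.
Concatenate: 1000100000110010 = 0x8832 (16 bits → U+8832).

U+8832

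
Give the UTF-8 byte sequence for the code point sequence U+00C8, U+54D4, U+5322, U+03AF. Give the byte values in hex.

C3 88 E5 93 94 E5 8C A2 CE AF

U+00C8: 2-byte form → C3 88.
U+54D4: 3-byte form → E5 93 94.
U+5322: 3-byte form → E5 8C A2.
U+03AF: 2-byte form → CE AF.
Concatenated (10 bytes): C3 88 E5 93 94 E5 8C A2 CE AF.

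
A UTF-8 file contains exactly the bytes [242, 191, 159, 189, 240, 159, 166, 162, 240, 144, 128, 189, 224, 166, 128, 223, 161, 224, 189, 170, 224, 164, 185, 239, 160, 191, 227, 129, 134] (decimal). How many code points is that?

9

Byte at offset 0: 0xF2 = 11110010 → 4-byte char (#1). Advance 4.
Byte at offset 4: 0xF0 = 11110000 → 4-byte char (#2). Advance 4.
Byte at offset 8: 0xF0 = 11110000 → 4-byte char (#3). Advance 4.
Byte at offset 12: 0xE0 = 11100000 → 3-byte char (#4). Advance 3.
Byte at offset 15: 0xDF = 11011111 → 2-byte char (#5). Advance 2.
Byte at offset 17: 0xE0 = 11100000 → 3-byte char (#6). Advance 3.
Byte at offset 20: 0xE0 = 11100000 → 3-byte char (#7). Advance 3.
Byte at offset 23: 0xEF = 11101111 → 3-byte char (#8). Advance 3.
Byte at offset 26: 0xE3 = 11100011 → 3-byte char (#9). Advance 3.
Reached end at offset 29 after 9 code points.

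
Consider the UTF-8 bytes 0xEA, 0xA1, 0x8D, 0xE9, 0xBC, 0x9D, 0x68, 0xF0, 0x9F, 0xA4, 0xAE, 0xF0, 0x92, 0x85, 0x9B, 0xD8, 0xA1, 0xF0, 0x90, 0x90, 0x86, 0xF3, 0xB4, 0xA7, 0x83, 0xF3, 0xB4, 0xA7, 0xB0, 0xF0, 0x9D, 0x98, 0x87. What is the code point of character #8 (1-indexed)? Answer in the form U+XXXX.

Offset 0: leading byte 0xEA = 11101010 → 3-byte char #1 = EA A1 8D.
Offset 3: leading byte 0xE9 = 11101001 → 3-byte char #2 = E9 BC 9D.
Offset 6: leading byte 0x68 = 01101000 → 1-byte char #3 = 68.
Offset 7: leading byte 0xF0 = 11110000 → 4-byte char #4 = F0 9F A4 AE.
Offset 11: leading byte 0xF0 = 11110000 → 4-byte char #5 = F0 92 85 9B.
Offset 15: leading byte 0xD8 = 11011000 → 2-byte char #6 = D8 A1.
Offset 17: leading byte 0xF0 = 11110000 → 4-byte char #7 = F0 90 90 86.
Offset 21: leading byte 0xF3 = 11110011 → 4-byte char #8 = F3 B4 A7 83.
Leading byte 0xF3 = 11110011 matches 11110xxx → 4-byte sequence.
Byte 1: 0xF3 = 11110011, payload 011 (3 bits).
Byte 2: 0xB4 = 10110100 (10xxxxxx ✓), payload 110100.
Byte 3: 0xA7 = 10100111 (10xxxxxx ✓), payload 100111.
Byte 4: 0x83 = 10000011 (10xxxxxx ✓), payload 000011.
Concatenate: 011110100100111000011 = 0xF49C3 (21 bits → U+F49C3).

U+F49C3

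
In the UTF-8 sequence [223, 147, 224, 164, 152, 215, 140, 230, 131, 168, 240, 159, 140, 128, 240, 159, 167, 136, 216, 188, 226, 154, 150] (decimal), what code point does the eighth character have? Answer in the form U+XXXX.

Offset 0: leading byte 0xDF = 11011111 → 2-byte char #1 = DF 93.
Offset 2: leading byte 0xE0 = 11100000 → 3-byte char #2 = E0 A4 98.
Offset 5: leading byte 0xD7 = 11010111 → 2-byte char #3 = D7 8C.
Offset 7: leading byte 0xE6 = 11100110 → 3-byte char #4 = E6 83 A8.
Offset 10: leading byte 0xF0 = 11110000 → 4-byte char #5 = F0 9F 8C 80.
Offset 14: leading byte 0xF0 = 11110000 → 4-byte char #6 = F0 9F A7 88.
Offset 18: leading byte 0xD8 = 11011000 → 2-byte char #7 = D8 BC.
Offset 20: leading byte 0xE2 = 11100010 → 3-byte char #8 = E2 9A 96.
Leading byte 0xE2 = 11100010 matches 1110xxxx → 3-byte sequence.
Byte 1: 0xE2 = 11100010, payload 0010 (4 bits).
Byte 2: 0x9A = 10011010 (10xxxxxx ✓), payload 011010.
Byte 3: 0x96 = 10010110 (10xxxxxx ✓), payload 010110.
Concatenate: 0010011010010110 = 0x2696 (16 bits → U+2696).

U+2696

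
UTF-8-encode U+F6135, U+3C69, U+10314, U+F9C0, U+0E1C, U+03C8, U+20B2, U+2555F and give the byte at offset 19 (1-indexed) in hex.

1-indexed offset 19 is 0-indexed offset 18.
U+F6135 → 4-byte form F3 B6 84 B5 at offsets 0–3.
U+3C69 → 3-byte form E3 B1 A9 at offsets 4–6.
U+10314 → 4-byte form F0 90 8C 94 at offsets 7–10.
U+F9C0 → 3-byte form EF A7 80 at offsets 11–13.
U+0E1C → 3-byte form E0 B8 9C at offsets 14–16.
U+03C8 → 2-byte form CF 88 at offsets 17–18.
Offset 18 falls in char 6's range; it's byte 2 of CF 88 = 0x88.

0x88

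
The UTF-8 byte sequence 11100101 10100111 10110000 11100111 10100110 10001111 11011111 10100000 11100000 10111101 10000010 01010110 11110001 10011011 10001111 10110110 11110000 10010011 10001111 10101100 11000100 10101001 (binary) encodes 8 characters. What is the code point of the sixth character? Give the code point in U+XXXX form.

Offset 0: leading byte 0xE5 = 11100101 → 3-byte char #1 = E5 A7 B0.
Offset 3: leading byte 0xE7 = 11100111 → 3-byte char #2 = E7 A6 8F.
Offset 6: leading byte 0xDF = 11011111 → 2-byte char #3 = DF A0.
Offset 8: leading byte 0xE0 = 11100000 → 3-byte char #4 = E0 BD 82.
Offset 11: leading byte 0x56 = 01010110 → 1-byte char #5 = 56.
Offset 12: leading byte 0xF1 = 11110001 → 4-byte char #6 = F1 9B 8F B6.
Leading byte 0xF1 = 11110001 matches 11110xxx → 4-byte sequence.
Byte 1: 0xF1 = 11110001, payload 001 (3 bits).
Byte 2: 0x9B = 10011011 (10xxxxxx ✓), payload 011011.
Byte 3: 0x8F = 10001111 (10xxxxxx ✓), payload 001111.
Byte 4: 0xB6 = 10110110 (10xxxxxx ✓), payload 110110.
Concatenate: 001011011001111110110 = 0x5B3F6 (21 bits → U+5B3F6).

U+5B3F6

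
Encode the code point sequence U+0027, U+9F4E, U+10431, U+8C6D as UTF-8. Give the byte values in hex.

U+0027: 1-byte form → 27.
U+9F4E: 3-byte form → E9 BD 8E.
U+10431: 4-byte form → F0 90 90 B1.
U+8C6D: 3-byte form → E8 B1 AD.
Concatenated (11 bytes): 27 E9 BD 8E F0 90 90 B1 E8 B1 AD.

27 E9 BD 8E F0 90 90 B1 E8 B1 AD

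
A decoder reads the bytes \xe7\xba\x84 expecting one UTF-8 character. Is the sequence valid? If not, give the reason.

valid

Leading byte 0xE7 = 11100111 → 3-byte form.
Continuation bytes 0xBA=10111010, 0x84=10000100 all match 10xxxxxx.
Decoded value 0x7E84 is ≥ 0x800 (shortest form) and not a surrogate.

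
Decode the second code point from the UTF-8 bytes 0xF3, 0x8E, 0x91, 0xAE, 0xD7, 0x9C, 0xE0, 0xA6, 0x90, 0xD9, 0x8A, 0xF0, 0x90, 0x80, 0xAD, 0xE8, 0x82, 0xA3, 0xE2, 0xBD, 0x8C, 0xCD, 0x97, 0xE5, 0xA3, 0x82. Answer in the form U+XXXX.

Offset 0: leading byte 0xF3 = 11110011 → 4-byte char #1 = F3 8E 91 AE.
Offset 4: leading byte 0xD7 = 11010111 → 2-byte char #2 = D7 9C.
Leading byte 0xD7 = 11010111 matches 110xxxxx → 2-byte sequence.
Byte 1: 0xD7 = 11010111, payload 10111 (5 bits).
Byte 2: 0x9C = 10011100 (10xxxxxx ✓), payload 011100.
Concatenate: 10111011100 = 0x5DC (11 bits → U+05DC).

U+05DC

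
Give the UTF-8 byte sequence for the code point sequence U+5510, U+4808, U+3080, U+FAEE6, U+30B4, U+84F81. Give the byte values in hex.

U+5510: 3-byte form → E5 94 90.
U+4808: 3-byte form → E4 A0 88.
U+3080: 3-byte form → E3 82 80.
U+FAEE6: 4-byte form → F3 BA BB A6.
U+30B4: 3-byte form → E3 82 B4.
U+84F81: 4-byte form → F2 84 BE 81.
Concatenated (20 bytes): E5 94 90 E4 A0 88 E3 82 80 F3 BA BB A6 E3 82 B4 F2 84 BE 81.

E5 94 90 E4 A0 88 E3 82 80 F3 BA BB A6 E3 82 B4 F2 84 BE 81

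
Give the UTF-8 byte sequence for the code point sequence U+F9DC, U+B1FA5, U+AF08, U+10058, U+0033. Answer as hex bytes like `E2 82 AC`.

EF A7 9C F2 B1 BE A5 EA BC 88 F0 90 81 98 33

U+F9DC: 3-byte form → EF A7 9C.
U+B1FA5: 4-byte form → F2 B1 BE A5.
U+AF08: 3-byte form → EA BC 88.
U+10058: 4-byte form → F0 90 81 98.
U+0033: 1-byte form → 33.
Concatenated (15 bytes): EF A7 9C F2 B1 BE A5 EA BC 88 F0 90 81 98 33.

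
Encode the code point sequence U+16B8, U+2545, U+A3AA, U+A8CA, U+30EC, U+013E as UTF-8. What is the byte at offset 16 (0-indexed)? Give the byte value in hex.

0xBE

U+16B8 → 3-byte form E1 9A B8 at offsets 0–2.
U+2545 → 3-byte form E2 95 85 at offsets 3–5.
U+A3AA → 3-byte form EA 8E AA at offsets 6–8.
U+A8CA → 3-byte form EA A3 8A at offsets 9–11.
U+30EC → 3-byte form E3 83 AC at offsets 12–14.
U+013E → 2-byte form C4 BE at offsets 15–16.
Offset 16 falls in char 6's range; it's byte 2 of C4 BE = 0xBE.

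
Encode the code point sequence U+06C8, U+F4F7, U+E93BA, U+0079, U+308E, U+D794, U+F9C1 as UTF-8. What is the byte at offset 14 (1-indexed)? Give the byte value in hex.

1-indexed offset 14 is 0-indexed offset 13.
U+06C8 → 2-byte form DB 88 at offsets 0–1.
U+F4F7 → 3-byte form EF 93 B7 at offsets 2–4.
U+E93BA → 4-byte form F3 A9 8E BA at offsets 5–8.
U+0079 → 1-byte form 79 at offsets 9–9.
U+308E → 3-byte form E3 82 8E at offsets 10–12.
U+D794 → 3-byte form ED 9E 94 at offsets 13–15.
Offset 13 falls in char 6's range; it's byte 1 of ED 9E 94 = 0xED.

0xED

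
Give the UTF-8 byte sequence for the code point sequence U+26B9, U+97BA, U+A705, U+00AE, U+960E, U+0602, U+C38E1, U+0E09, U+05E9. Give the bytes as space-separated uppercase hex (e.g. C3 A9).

U+26B9: 3-byte form → E2 9A B9.
U+97BA: 3-byte form → E9 9E BA.
U+A705: 3-byte form → EA 9C 85.
U+00AE: 2-byte form → C2 AE.
U+960E: 3-byte form → E9 98 8E.
U+0602: 2-byte form → D8 82.
U+C38E1: 4-byte form → F3 83 A3 A1.
U+0E09: 3-byte form → E0 B8 89.
U+05E9: 2-byte form → D7 A9.
Concatenated (25 bytes): E2 9A B9 E9 9E BA EA 9C 85 C2 AE E9 98 8E D8 82 F3 83 A3 A1 E0 B8 89 D7 A9.

E2 9A B9 E9 9E BA EA 9C 85 C2 AE E9 98 8E D8 82 F3 83 A3 A1 E0 B8 89 D7 A9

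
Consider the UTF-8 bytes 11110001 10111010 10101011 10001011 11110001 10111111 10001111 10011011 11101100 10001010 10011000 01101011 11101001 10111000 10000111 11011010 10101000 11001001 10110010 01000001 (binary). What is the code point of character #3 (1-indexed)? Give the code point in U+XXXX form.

Offset 0: leading byte 0xF1 = 11110001 → 4-byte char #1 = F1 BA AB 8B.
Offset 4: leading byte 0xF1 = 11110001 → 4-byte char #2 = F1 BF 8F 9B.
Offset 8: leading byte 0xEC = 11101100 → 3-byte char #3 = EC 8A 98.
Leading byte 0xEC = 11101100 matches 1110xxxx → 3-byte sequence.
Byte 1: 0xEC = 11101100, payload 1100 (4 bits).
Byte 2: 0x8A = 10001010 (10xxxxxx ✓), payload 001010.
Byte 3: 0x98 = 10011000 (10xxxxxx ✓), payload 011000.
Concatenate: 1100001010011000 = 0xC298 (16 bits → U+C298).

U+C298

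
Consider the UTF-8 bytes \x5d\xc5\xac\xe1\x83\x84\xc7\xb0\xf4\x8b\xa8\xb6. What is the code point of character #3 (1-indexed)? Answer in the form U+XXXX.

U+10C4

Offset 0: leading byte 0x5D = 01011101 → 1-byte char #1 = 5D.
Offset 1: leading byte 0xC5 = 11000101 → 2-byte char #2 = C5 AC.
Offset 3: leading byte 0xE1 = 11100001 → 3-byte char #3 = E1 83 84.
Leading byte 0xE1 = 11100001 matches 1110xxxx → 3-byte sequence.
Byte 1: 0xE1 = 11100001, payload 0001 (4 bits).
Byte 2: 0x83 = 10000011 (10xxxxxx ✓), payload 000011.
Byte 3: 0x84 = 10000100 (10xxxxxx ✓), payload 000100.
Concatenate: 0001000011000100 = 0x10C4 (16 bits → U+10C4).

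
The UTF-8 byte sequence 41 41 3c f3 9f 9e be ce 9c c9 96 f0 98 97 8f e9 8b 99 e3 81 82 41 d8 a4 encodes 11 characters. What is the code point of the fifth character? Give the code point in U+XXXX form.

U+039C

Offset 0: leading byte 0x41 = 01000001 → 1-byte char #1 = 41.
Offset 1: leading byte 0x41 = 01000001 → 1-byte char #2 = 41.
Offset 2: leading byte 0x3C = 00111100 → 1-byte char #3 = 3C.
Offset 3: leading byte 0xF3 = 11110011 → 4-byte char #4 = F3 9F 9E BE.
Offset 7: leading byte 0xCE = 11001110 → 2-byte char #5 = CE 9C.
Leading byte 0xCE = 11001110 matches 110xxxxx → 2-byte sequence.
Byte 1: 0xCE = 11001110, payload 01110 (5 bits).
Byte 2: 0x9C = 10011100 (10xxxxxx ✓), payload 011100.
Concatenate: 01110011100 = 0x39C (11 bits → U+039C).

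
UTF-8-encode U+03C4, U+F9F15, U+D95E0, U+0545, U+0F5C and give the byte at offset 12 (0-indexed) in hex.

0xE0

U+03C4 → 2-byte form CF 84 at offsets 0–1.
U+F9F15 → 4-byte form F3 B9 BC 95 at offsets 2–5.
U+D95E0 → 4-byte form F3 99 97 A0 at offsets 6–9.
U+0545 → 2-byte form D5 85 at offsets 10–11.
U+0F5C → 3-byte form E0 BD 9C at offsets 12–14.
Offset 12 falls in char 5's range; it's byte 1 of E0 BD 9C = 0xE0.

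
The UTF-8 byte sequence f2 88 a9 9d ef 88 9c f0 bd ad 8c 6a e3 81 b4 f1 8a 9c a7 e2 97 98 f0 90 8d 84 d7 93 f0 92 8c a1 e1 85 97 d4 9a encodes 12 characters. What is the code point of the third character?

Offset 0: leading byte 0xF2 = 11110010 → 4-byte char #1 = F2 88 A9 9D.
Offset 4: leading byte 0xEF = 11101111 → 3-byte char #2 = EF 88 9C.
Offset 7: leading byte 0xF0 = 11110000 → 4-byte char #3 = F0 BD AD 8C.
Leading byte 0xF0 = 11110000 matches 11110xxx → 4-byte sequence.
Byte 1: 0xF0 = 11110000, payload 000 (3 bits).
Byte 2: 0xBD = 10111101 (10xxxxxx ✓), payload 111101.
Byte 3: 0xAD = 10101101 (10xxxxxx ✓), payload 101101.
Byte 4: 0x8C = 10001100 (10xxxxxx ✓), payload 001100.
Concatenate: 000111101101101001100 = 0x3DB4C (21 bits → U+3DB4C).

U+3DB4C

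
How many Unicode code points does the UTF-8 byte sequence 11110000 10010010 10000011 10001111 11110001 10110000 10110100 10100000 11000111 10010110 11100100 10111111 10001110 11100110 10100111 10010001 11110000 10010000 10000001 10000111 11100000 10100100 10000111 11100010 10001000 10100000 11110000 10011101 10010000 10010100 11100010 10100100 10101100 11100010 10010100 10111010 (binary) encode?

Byte at offset 0: 0xF0 = 11110000 → 4-byte char (#1). Advance 4.
Byte at offset 4: 0xF1 = 11110001 → 4-byte char (#2). Advance 4.
Byte at offset 8: 0xC7 = 11000111 → 2-byte char (#3). Advance 2.
Byte at offset 10: 0xE4 = 11100100 → 3-byte char (#4). Advance 3.
Byte at offset 13: 0xE6 = 11100110 → 3-byte char (#5). Advance 3.
Byte at offset 16: 0xF0 = 11110000 → 4-byte char (#6). Advance 4.
Byte at offset 20: 0xE0 = 11100000 → 3-byte char (#7). Advance 3.
Byte at offset 23: 0xE2 = 11100010 → 3-byte char (#8). Advance 3.
Byte at offset 26: 0xF0 = 11110000 → 4-byte char (#9). Advance 4.
Byte at offset 30: 0xE2 = 11100010 → 3-byte char (#10). Advance 3.
Byte at offset 33: 0xE2 = 11100010 → 3-byte char (#11). Advance 3.
Reached end at offset 36 after 11 code points.

11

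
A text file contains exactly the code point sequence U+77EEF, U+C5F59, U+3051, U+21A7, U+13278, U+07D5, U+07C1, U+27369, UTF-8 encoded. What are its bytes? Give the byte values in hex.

U+77EEF: 4-byte form → F1 B7 BB AF.
U+C5F59: 4-byte form → F3 85 BD 99.
U+3051: 3-byte form → E3 81 91.
U+21A7: 3-byte form → E2 86 A7.
U+13278: 4-byte form → F0 93 89 B8.
U+07D5: 2-byte form → DF 95.
U+07C1: 2-byte form → DF 81.
U+27369: 4-byte form → F0 A7 8D A9.
Concatenated (26 bytes): F1 B7 BB AF F3 85 BD 99 E3 81 91 E2 86 A7 F0 93 89 B8 DF 95 DF 81 F0 A7 8D A9.

F1 B7 BB AF F3 85 BD 99 E3 81 91 E2 86 A7 F0 93 89 B8 DF 95 DF 81 F0 A7 8D A9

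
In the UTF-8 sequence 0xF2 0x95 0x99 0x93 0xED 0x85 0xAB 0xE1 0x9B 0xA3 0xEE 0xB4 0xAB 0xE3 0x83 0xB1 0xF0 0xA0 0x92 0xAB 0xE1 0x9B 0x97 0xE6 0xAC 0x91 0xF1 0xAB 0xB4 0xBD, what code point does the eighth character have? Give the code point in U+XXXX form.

Offset 0: leading byte 0xF2 = 11110010 → 4-byte char #1 = F2 95 99 93.
Offset 4: leading byte 0xED = 11101101 → 3-byte char #2 = ED 85 AB.
Offset 7: leading byte 0xE1 = 11100001 → 3-byte char #3 = E1 9B A3.
Offset 10: leading byte 0xEE = 11101110 → 3-byte char #4 = EE B4 AB.
Offset 13: leading byte 0xE3 = 11100011 → 3-byte char #5 = E3 83 B1.
Offset 16: leading byte 0xF0 = 11110000 → 4-byte char #6 = F0 A0 92 AB.
Offset 20: leading byte 0xE1 = 11100001 → 3-byte char #7 = E1 9B 97.
Offset 23: leading byte 0xE6 = 11100110 → 3-byte char #8 = E6 AC 91.
Leading byte 0xE6 = 11100110 matches 1110xxxx → 3-byte sequence.
Byte 1: 0xE6 = 11100110, payload 0110 (4 bits).
Byte 2: 0xAC = 10101100 (10xxxxxx ✓), payload 101100.
Byte 3: 0x91 = 10010001 (10xxxxxx ✓), payload 010001.
Concatenate: 0110101100010001 = 0x6B11 (16 bits → U+6B11).

U+6B11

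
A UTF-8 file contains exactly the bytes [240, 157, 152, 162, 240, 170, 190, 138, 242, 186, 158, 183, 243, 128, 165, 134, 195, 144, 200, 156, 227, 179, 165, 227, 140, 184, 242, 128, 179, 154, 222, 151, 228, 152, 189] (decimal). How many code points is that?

11

Byte at offset 0: 0xF0 = 11110000 → 4-byte char (#1). Advance 4.
Byte at offset 4: 0xF0 = 11110000 → 4-byte char (#2). Advance 4.
Byte at offset 8: 0xF2 = 11110010 → 4-byte char (#3). Advance 4.
Byte at offset 12: 0xF3 = 11110011 → 4-byte char (#4). Advance 4.
Byte at offset 16: 0xC3 = 11000011 → 2-byte char (#5). Advance 2.
Byte at offset 18: 0xC8 = 11001000 → 2-byte char (#6). Advance 2.
Byte at offset 20: 0xE3 = 11100011 → 3-byte char (#7). Advance 3.
Byte at offset 23: 0xE3 = 11100011 → 3-byte char (#8). Advance 3.
Byte at offset 26: 0xF2 = 11110010 → 4-byte char (#9). Advance 4.
Byte at offset 30: 0xDE = 11011110 → 2-byte char (#10). Advance 2.
Byte at offset 32: 0xE4 = 11100100 → 3-byte char (#11). Advance 3.
Reached end at offset 35 after 11 code points.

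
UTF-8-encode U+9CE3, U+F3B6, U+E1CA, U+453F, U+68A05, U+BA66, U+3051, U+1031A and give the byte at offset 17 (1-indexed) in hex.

0xEB

1-indexed offset 17 is 0-indexed offset 16.
U+9CE3 → 3-byte form E9 B3 A3 at offsets 0–2.
U+F3B6 → 3-byte form EF 8E B6 at offsets 3–5.
U+E1CA → 3-byte form EE 87 8A at offsets 6–8.
U+453F → 3-byte form E4 94 BF at offsets 9–11.
U+68A05 → 4-byte form F1 A8 A8 85 at offsets 12–15.
U+BA66 → 3-byte form EB A9 A6 at offsets 16–18.
Offset 16 falls in char 6's range; it's byte 1 of EB A9 A6 = 0xEB.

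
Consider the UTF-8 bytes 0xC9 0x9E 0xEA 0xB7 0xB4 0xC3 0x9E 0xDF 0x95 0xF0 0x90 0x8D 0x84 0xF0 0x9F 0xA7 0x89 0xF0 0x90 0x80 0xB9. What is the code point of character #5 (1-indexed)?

U+10344

Offset 0: leading byte 0xC9 = 11001001 → 2-byte char #1 = C9 9E.
Offset 2: leading byte 0xEA = 11101010 → 3-byte char #2 = EA B7 B4.
Offset 5: leading byte 0xC3 = 11000011 → 2-byte char #3 = C3 9E.
Offset 7: leading byte 0xDF = 11011111 → 2-byte char #4 = DF 95.
Offset 9: leading byte 0xF0 = 11110000 → 4-byte char #5 = F0 90 8D 84.
Leading byte 0xF0 = 11110000 matches 11110xxx → 4-byte sequence.
Byte 1: 0xF0 = 11110000, payload 000 (3 bits).
Byte 2: 0x90 = 10010000 (10xxxxxx ✓), payload 010000.
Byte 3: 0x8D = 10001101 (10xxxxxx ✓), payload 001101.
Byte 4: 0x84 = 10000100 (10xxxxxx ✓), payload 000100.
Concatenate: 000010000001101000100 = 0x10344 (21 bits → U+10344).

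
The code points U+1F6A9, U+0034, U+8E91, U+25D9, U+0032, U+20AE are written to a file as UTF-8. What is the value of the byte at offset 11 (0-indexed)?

0x32

U+1F6A9 → 4-byte form F0 9F 9A A9 at offsets 0–3.
U+0034 → 1-byte form 34 at offsets 4–4.
U+8E91 → 3-byte form E8 BA 91 at offsets 5–7.
U+25D9 → 3-byte form E2 97 99 at offsets 8–10.
U+0032 → 1-byte form 32 at offsets 11–11.
Offset 11 falls in char 5's range; it's byte 1 of 32 = 0x32.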